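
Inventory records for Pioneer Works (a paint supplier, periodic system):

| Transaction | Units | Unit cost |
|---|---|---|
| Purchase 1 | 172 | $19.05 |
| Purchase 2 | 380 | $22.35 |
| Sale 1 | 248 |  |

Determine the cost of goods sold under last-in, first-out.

COGS = $5,542.80

Sale 1 (248) [LIFO — newest first]: 248 @ $22.35 = $5,542.80
Ending inventory: 172 @ $19.05 + 132 @ $22.35 = $6,226.80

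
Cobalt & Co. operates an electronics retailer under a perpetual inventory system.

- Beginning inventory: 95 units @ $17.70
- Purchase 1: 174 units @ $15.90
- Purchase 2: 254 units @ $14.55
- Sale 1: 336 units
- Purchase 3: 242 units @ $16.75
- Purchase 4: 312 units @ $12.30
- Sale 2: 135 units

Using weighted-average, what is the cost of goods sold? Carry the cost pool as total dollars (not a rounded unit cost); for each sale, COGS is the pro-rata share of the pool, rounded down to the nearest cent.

After Beginning: 95 on hand, pool $1,681.50 (≈ $17.7000 each)
After Purchase 1: 269 on hand, pool $4,448.10 (≈ $16.5357 each)
After Purchase 2: 523 on hand, pool $8,143.80 (≈ $15.5713 each)
Sale 1, sell 336: 336/523 × $8,143.80 → $5,231.96
After Purchase 3: 429 on hand, pool $6,965.34 (≈ $16.2362 each)
After Purchase 4: 741 on hand, pool $10,802.94 (≈ $14.5789 each)
Sale 2, sell 135: 135/741 × $10,802.94 → $1,968.14
Total COGS = $5,231.96 + $1,968.14 = $7,200.10
Ending inventory (cost pool remaining) = $8,834.80
Check: goods available $16,034.90 = COGS $7,200.10 + ending $8,834.80

COGS = $7,200.10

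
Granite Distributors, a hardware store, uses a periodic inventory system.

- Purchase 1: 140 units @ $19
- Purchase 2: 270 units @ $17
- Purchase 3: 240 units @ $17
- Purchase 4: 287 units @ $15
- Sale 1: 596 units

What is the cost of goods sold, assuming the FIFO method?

Sale 1 (596) [FIFO — oldest first]: 140 @ $19 + 270 @ $17 + 186 @ $17 = $10,412
Ending inventory: 54 @ $17 + 287 @ $15 = $5,223

COGS = $10,412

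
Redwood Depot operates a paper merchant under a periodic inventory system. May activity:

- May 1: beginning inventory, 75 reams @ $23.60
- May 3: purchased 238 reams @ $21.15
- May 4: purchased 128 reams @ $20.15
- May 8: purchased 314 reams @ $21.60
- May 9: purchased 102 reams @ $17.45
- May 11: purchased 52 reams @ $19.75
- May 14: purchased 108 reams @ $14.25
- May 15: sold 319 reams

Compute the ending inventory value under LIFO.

May 15, 319 sold [LIFO — newest first]: 108 @ $14.25 + 52 @ $19.75 + 102 @ $17.45 + 57 @ $21.60 = $5,577.10
Ending inventory: 75 @ $23.60 + 238 @ $21.15 + 128 @ $20.15 + 257 @ $21.60 = $14,934.10

Ending inventory = $14,934.10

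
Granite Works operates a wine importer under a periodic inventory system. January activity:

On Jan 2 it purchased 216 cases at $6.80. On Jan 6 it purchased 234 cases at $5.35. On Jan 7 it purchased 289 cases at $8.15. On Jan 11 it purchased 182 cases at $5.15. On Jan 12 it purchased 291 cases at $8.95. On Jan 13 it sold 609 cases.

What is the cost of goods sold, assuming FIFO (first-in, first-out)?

Jan 13, 609 sold [FIFO — oldest first]: 216 @ $6.80 + 234 @ $5.35 + 159 @ $8.15 = $4,016.55
Ending inventory: 130 @ $8.15 + 182 @ $5.15 + 291 @ $8.95 = $4,601.25

COGS = $4,016.55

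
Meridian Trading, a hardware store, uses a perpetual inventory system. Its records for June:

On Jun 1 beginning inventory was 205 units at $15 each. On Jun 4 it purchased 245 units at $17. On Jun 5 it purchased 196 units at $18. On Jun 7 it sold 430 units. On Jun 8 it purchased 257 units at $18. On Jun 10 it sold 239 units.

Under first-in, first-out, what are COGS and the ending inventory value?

COGS = $11,182; ending inventory = $4,212

Jun 7, 430 sold [FIFO — oldest first]: 205 @ $15 + 225 @ $17 = $6,900
Jun 10, 239 sold [FIFO — oldest first]: 20 @ $17 + 196 @ $18 + 23 @ $18 = $4,282
Total COGS = $6,900 + $4,282 = $11,182
Ending inventory: 234 @ $18 = $4,212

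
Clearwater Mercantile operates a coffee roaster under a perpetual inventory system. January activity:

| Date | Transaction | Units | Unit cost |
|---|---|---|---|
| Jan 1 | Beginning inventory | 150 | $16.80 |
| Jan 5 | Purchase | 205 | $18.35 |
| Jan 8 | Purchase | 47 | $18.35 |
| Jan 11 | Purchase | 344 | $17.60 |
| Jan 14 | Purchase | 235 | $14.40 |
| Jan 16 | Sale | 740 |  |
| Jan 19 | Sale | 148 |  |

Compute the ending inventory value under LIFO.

Ending inventory = $1,562.40

Jan 16, 740 sold [LIFO — newest first]: 235 @ $14.40 + 344 @ $17.60 + 47 @ $18.35 + 114 @ $18.35 = $12,392.75
Jan 19, 148 sold [LIFO — newest first]: 91 @ $18.35 + 57 @ $16.80 = $2,627.45
Total COGS = $12,392.75 + $2,627.45 = $15,020.20
Ending inventory: 93 @ $16.80 = $1,562.40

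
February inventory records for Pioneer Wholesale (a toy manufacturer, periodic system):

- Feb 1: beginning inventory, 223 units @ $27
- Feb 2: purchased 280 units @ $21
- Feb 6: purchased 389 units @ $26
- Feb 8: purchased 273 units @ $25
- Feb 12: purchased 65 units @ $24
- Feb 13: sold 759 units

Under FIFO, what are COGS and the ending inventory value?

Feb 13, 759 sold [FIFO — oldest first]: 223 @ $27 + 280 @ $21 + 256 @ $26 = $18,557
Ending inventory: 133 @ $26 + 273 @ $25 + 65 @ $24 = $11,843

COGS = $18,557; ending inventory = $11,843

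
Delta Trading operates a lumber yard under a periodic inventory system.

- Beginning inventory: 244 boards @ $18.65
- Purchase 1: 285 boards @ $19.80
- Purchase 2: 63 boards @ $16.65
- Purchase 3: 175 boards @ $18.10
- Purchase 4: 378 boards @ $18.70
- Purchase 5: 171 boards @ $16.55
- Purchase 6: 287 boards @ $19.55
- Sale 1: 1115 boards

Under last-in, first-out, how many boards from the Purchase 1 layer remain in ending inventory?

244

Sale 1 (1115) [LIFO — newest first]: 287 @ $19.55 + 171 @ $16.55 + 378 @ $18.70 + 175 @ $18.10 + 63 @ $16.65 + 41 @ $19.80 = $20,537.75
Ending inventory: 244 @ $18.65 + 244 @ $19.80 = $9,381.80
Check: goods available $29,919.55 = COGS $20,537.75 + ending $9,381.80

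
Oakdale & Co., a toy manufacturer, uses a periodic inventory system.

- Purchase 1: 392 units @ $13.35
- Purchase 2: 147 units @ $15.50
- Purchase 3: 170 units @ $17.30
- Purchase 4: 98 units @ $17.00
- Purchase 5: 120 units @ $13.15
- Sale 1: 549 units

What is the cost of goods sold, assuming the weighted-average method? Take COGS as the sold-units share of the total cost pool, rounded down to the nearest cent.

COGS = $8,111.63

Sale 1, sell 549: 549/927 × $13,696.70 → $8,111.63
Ending inventory (cost pool remaining) = $5,585.07
Check: goods available $13,696.70 = COGS $8,111.63 + ending $5,585.07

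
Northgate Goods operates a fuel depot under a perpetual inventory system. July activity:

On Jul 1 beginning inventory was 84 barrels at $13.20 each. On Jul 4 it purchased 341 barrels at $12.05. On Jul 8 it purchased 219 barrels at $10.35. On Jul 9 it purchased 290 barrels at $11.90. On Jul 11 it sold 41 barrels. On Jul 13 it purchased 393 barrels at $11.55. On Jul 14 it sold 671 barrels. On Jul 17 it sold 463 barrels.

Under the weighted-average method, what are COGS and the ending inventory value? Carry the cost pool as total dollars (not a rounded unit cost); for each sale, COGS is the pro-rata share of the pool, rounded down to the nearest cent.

COGS = $13,702.34; ending inventory = $1,772.31

After Jul 1: 84 on hand, pool $1,108.80 (≈ $13.2000 each)
After Jul 4: 425 on hand, pool $5,217.85 (≈ $12.2773 each)
After Jul 8: 644 on hand, pool $7,484.50 (≈ $11.6219 each)
After Jul 9: 934 on hand, pool $10,935.50 (≈ $11.7082 each)
Jul 11, sell 41: 41/934 × $10,935.50 → $480.03
After Jul 13: 1286 on hand, pool $14,994.62 (≈ $11.6599 each)
Jul 14, sell 671: 671/1286 × $14,994.62 → $7,823.78
Jul 17, sell 463: 463/615 × $7,170.84 → $5,398.53
Total COGS = $480.03 + $7,823.78 + $5,398.53 = $13,702.34
Ending inventory (cost pool remaining) = $1,772.31
Check: goods available $15,474.65 = COGS $13,702.34 + ending $1,772.31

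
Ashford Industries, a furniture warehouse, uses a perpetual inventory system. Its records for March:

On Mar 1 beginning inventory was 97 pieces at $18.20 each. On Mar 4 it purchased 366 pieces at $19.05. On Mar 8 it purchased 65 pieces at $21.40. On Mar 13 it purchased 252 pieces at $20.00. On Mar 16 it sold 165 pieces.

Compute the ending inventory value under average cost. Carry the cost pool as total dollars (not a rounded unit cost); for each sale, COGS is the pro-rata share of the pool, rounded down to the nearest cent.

Ending inventory = $11,959.94

After Mar 1: 97 on hand, pool $1,765.40 (≈ $18.2000 each)
After Mar 4: 463 on hand, pool $8,737.70 (≈ $18.8719 each)
After Mar 8: 528 on hand, pool $10,128.70 (≈ $19.1831 each)
After Mar 13: 780 on hand, pool $15,168.70 (≈ $19.4471 each)
Mar 16, sell 165: 165/780 × $15,168.70 → $3,208.76
Ending inventory (cost pool remaining) = $11,959.94
Check: goods available $15,168.70 = COGS $3,208.76 + ending $11,959.94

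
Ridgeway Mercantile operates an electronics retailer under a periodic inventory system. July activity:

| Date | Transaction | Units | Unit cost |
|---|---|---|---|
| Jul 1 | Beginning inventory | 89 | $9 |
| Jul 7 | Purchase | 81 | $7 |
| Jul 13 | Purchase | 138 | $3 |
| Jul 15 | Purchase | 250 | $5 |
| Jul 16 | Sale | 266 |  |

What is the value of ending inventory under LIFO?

Ending inventory = $1,734

Jul 16, 266 sold [LIFO — newest first]: 250 @ $5 + 16 @ $3 = $1,298
Ending inventory: 89 @ $9 + 81 @ $7 + 122 @ $3 = $1,734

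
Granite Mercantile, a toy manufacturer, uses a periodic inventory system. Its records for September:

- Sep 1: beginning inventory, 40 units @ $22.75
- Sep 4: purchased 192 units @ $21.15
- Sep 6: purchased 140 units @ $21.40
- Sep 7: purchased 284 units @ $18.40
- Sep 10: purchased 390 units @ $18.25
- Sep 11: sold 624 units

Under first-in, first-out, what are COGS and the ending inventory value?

COGS = $12,603.60; ending inventory = $7,706.30

Sep 11, 624 sold [FIFO — oldest first]: 40 @ $22.75 + 192 @ $21.15 + 140 @ $21.40 + 252 @ $18.40 = $12,603.60
Ending inventory: 32 @ $18.40 + 390 @ $18.25 = $7,706.30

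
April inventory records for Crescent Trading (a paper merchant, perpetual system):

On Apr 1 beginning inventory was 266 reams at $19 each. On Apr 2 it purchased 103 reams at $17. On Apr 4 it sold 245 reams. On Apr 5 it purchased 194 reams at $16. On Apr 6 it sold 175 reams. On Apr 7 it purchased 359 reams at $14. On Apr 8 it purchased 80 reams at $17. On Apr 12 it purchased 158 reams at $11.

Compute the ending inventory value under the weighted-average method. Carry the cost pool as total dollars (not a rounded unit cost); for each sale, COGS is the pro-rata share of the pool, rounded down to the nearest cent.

Ending inventory = $10,548.16

After Apr 1: 266 on hand, pool $5,054.00 (≈ $19.0000 each)
After Apr 2: 369 on hand, pool $6,805.00 (≈ $18.4417 each)
Apr 4, sell 245: 245/369 × $6,805.00 → $4,518.22
After Apr 5: 318 on hand, pool $5,390.78 (≈ $16.9521 each)
Apr 6, sell 175: 175/318 × $5,390.78 → $2,966.62
After Apr 7: 502 on hand, pool $7,450.16 (≈ $14.8410 each)
After Apr 8: 582 on hand, pool $8,810.16 (≈ $15.1377 each)
After Apr 12: 740 on hand, pool $10,548.16 (≈ $14.2543 each)
Total COGS = $4,518.22 + $2,966.62 = $7,484.84
Ending inventory (cost pool remaining) = $10,548.16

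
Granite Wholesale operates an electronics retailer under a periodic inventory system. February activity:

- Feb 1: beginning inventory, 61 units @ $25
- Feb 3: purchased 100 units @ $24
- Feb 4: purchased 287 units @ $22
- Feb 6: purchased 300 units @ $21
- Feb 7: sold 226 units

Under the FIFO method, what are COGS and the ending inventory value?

COGS = $5,355; ending inventory = $11,184

Feb 7, 226 sold [FIFO — oldest first]: 61 @ $25 + 100 @ $24 + 65 @ $22 = $5,355
Ending inventory: 222 @ $22 + 300 @ $21 = $11,184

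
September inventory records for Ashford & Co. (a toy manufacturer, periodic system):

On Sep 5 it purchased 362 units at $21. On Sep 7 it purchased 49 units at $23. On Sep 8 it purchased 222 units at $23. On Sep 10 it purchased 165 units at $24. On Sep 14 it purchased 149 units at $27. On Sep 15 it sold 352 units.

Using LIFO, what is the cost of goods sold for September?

Sep 15, 352 sold [LIFO — newest first]: 149 @ $27 + 165 @ $24 + 38 @ $23 = $8,857
Ending inventory: 362 @ $21 + 49 @ $23 + 184 @ $23 = $12,961

COGS = $8,857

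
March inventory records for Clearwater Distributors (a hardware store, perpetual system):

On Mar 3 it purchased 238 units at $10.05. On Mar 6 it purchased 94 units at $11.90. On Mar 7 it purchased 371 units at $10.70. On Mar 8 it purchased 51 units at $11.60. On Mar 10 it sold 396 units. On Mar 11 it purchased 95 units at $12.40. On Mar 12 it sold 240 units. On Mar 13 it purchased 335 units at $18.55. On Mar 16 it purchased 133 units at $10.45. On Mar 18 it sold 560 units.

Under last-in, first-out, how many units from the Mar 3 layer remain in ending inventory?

121

Mar 10, 396 sold [LIFO — newest first]: 51 @ $11.60 + 345 @ $10.70 = $4,283.10
Mar 12, 240 sold [LIFO — newest first]: 95 @ $12.40 + 26 @ $10.70 + 94 @ $11.90 + 25 @ $10.05 = $2,826.05
Mar 18, 560 sold [LIFO — newest first]: 133 @ $10.45 + 335 @ $18.55 + 92 @ $10.05 = $8,528.70
Total COGS = $4,283.10 + $2,826.05 + $8,528.70 = $15,637.85
Ending inventory: 121 @ $10.05 = $1,216.05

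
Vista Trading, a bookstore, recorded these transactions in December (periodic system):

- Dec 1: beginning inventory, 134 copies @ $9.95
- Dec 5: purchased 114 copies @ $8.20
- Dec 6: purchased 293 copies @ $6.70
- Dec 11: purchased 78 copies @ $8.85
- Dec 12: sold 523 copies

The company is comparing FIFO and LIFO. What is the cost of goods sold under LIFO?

FIFO COGS: 134 @ $9.95 + 114 @ $8.20 + 275 @ $6.70 = $4,110.60
LIFO COGS: 78 @ $8.85 + 293 @ $6.70 + 114 @ $8.20 + 38 @ $9.95 = $3,966.30

COGS = $3,966.30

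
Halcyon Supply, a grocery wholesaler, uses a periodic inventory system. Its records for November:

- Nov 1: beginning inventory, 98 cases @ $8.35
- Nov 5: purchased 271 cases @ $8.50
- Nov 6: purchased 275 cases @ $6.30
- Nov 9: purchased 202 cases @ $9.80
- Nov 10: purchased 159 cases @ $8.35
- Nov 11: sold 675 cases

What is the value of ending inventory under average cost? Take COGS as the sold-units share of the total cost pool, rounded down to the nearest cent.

Nov 11, sell 675: 675/1005 × $8,161.55 → $5,481.63
Ending inventory (cost pool remaining) = $2,679.92

Ending inventory = $2,679.92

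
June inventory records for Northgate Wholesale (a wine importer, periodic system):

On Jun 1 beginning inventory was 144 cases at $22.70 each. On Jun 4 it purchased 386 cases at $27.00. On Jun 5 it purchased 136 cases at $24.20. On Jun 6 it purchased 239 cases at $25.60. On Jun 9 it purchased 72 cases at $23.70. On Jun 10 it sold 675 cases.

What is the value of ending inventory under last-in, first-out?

Ending inventory = $7,534.80

Jun 10, 675 sold [LIFO — newest first]: 72 @ $23.70 + 239 @ $25.60 + 136 @ $24.20 + 228 @ $27.00 = $17,272.00
Ending inventory: 144 @ $22.70 + 158 @ $27.00 = $7,534.80
Check: goods available $24,806.80 = COGS $17,272.00 + ending $7,534.80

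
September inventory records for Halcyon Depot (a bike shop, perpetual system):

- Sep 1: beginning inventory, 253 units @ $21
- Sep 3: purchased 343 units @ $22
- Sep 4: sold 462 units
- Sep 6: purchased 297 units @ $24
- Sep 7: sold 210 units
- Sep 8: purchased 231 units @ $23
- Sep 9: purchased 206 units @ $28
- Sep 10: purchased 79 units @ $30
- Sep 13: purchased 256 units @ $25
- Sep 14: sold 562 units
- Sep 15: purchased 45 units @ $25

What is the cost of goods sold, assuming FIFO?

Sep 4, 462 sold [FIFO — oldest first]: 253 @ $21 + 209 @ $22 = $9,911
Sep 7, 210 sold [FIFO — oldest first]: 134 @ $22 + 76 @ $24 = $4,772
Sep 14, 562 sold [FIFO — oldest first]: 221 @ $24 + 231 @ $23 + 110 @ $28 = $13,697
Total COGS = $9,911 + $4,772 + $13,697 = $28,380
Ending inventory: 96 @ $28 + 79 @ $30 + 256 @ $25 + 45 @ $25 = $12,583

COGS = $28,380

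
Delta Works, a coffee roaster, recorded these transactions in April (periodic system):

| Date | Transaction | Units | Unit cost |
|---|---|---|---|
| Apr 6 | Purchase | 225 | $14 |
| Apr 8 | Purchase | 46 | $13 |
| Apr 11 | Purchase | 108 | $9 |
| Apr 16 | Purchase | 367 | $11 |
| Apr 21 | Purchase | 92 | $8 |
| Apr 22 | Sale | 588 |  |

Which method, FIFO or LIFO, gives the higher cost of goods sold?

FIFO

FIFO COGS: 225 @ $14 + 46 @ $13 + 108 @ $9 + 209 @ $11 = $7,019
LIFO COGS: 92 @ $8 + 367 @ $11 + 108 @ $9 + 21 @ $13 = $6,018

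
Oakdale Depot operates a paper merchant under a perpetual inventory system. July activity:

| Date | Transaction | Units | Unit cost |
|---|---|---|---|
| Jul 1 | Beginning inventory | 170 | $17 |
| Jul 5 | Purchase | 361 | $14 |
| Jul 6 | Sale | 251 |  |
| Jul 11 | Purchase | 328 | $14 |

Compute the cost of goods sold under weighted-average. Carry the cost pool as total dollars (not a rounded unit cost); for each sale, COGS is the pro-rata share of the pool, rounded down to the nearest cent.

After Jul 1: 170 on hand, pool $2,890.00 (≈ $17.0000 each)
After Jul 5: 531 on hand, pool $7,944.00 (≈ $14.9605 each)
Jul 6, sell 251: 251/531 × $7,944.00 → $3,755.07
After Jul 11: 608 on hand, pool $8,780.93 (≈ $14.4423 each)
Ending inventory (cost pool remaining) = $8,780.93

COGS = $3,755.07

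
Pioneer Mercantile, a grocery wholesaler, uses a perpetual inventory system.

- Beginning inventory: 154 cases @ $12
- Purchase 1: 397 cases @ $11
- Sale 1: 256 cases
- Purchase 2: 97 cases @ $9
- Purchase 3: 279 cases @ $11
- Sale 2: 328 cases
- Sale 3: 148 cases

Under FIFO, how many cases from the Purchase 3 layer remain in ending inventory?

195

Sale 1 (256) [FIFO — oldest first]: 154 @ $12 + 102 @ $11 = $2,970
Sale 2 (328) [FIFO — oldest first]: 295 @ $11 + 33 @ $9 = $3,542
Sale 3 (148) [FIFO — oldest first]: 64 @ $9 + 84 @ $11 = $1,500
Total COGS = $2,970 + $3,542 + $1,500 = $8,012
Ending inventory: 195 @ $11 = $2,145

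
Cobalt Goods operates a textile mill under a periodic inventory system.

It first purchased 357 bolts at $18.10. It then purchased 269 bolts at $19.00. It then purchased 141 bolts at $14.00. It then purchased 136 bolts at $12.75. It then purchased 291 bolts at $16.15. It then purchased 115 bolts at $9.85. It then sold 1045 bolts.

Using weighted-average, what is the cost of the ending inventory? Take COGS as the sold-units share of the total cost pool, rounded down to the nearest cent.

Sale 1, sell 1045: 1045/1309 × $21,113.10 → $16,854.99
Ending inventory (cost pool remaining) = $4,258.11
Check: goods available $21,113.10 = COGS $16,854.99 + ending $4,258.11

Ending inventory = $4,258.11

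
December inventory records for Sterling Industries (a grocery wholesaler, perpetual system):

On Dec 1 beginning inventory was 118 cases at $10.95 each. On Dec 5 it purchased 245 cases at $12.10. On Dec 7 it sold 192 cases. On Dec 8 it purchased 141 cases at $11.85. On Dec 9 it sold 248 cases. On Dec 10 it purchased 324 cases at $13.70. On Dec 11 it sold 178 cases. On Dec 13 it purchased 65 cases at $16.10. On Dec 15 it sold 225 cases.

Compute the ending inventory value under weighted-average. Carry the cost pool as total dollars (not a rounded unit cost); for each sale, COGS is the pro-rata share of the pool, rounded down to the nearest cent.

After Dec 1: 118 on hand, pool $1,292.10 (≈ $10.9500 each)
After Dec 5: 363 on hand, pool $4,256.60 (≈ $11.7262 each)
Dec 7, sell 192: 192/363 × $4,256.60 → $2,251.42
After Dec 8: 312 on hand, pool $3,676.03 (≈ $11.7821 each)
Dec 9, sell 248: 248/312 × $3,676.03 → $2,921.97
After Dec 10: 388 on hand, pool $5,192.86 (≈ $13.3837 each)
Dec 11, sell 178: 178/388 × $5,192.86 → $2,382.29
After Dec 13: 275 on hand, pool $3,857.07 (≈ $14.0257 each)
Dec 15, sell 225: 225/275 × $3,857.07 → $3,155.78
Total COGS = $2,251.42 + $2,921.97 + $2,382.29 + $3,155.78 = $10,711.46
Ending inventory (cost pool remaining) = $701.29
Check: goods available $11,412.75 = COGS $10,711.46 + ending $701.29

Ending inventory = $701.29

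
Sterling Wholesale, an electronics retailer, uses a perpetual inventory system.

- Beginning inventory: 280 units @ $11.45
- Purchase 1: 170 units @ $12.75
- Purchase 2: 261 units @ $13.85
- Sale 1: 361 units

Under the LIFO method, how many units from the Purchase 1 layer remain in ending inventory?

70

Sale 1 (361) [LIFO — newest first]: 261 @ $13.85 + 100 @ $12.75 = $4,889.85
Ending inventory: 280 @ $11.45 + 70 @ $12.75 = $4,098.50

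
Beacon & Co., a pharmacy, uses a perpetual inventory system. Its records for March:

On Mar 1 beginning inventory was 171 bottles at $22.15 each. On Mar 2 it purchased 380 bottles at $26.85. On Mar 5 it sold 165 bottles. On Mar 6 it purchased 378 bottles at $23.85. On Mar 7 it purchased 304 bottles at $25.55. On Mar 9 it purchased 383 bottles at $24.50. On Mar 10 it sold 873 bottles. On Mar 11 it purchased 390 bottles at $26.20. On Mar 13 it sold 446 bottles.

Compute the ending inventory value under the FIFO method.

Mar 5, 165 sold [FIFO — oldest first]: 165 @ $22.15 = $3,654.75
Mar 10, 873 sold [FIFO — oldest first]: 6 @ $22.15 + 380 @ $26.85 + 378 @ $23.85 + 109 @ $25.55 = $22,136.15
Mar 13, 446 sold [FIFO — oldest first]: 195 @ $25.55 + 251 @ $24.50 = $11,131.75
Total COGS = $3,654.75 + $22,136.15 + $11,131.75 = $36,922.65
Ending inventory: 132 @ $24.50 + 390 @ $26.20 = $13,452.00
Check: goods available $50,374.65 = COGS $36,922.65 + ending $13,452.00

Ending inventory = $13,452.00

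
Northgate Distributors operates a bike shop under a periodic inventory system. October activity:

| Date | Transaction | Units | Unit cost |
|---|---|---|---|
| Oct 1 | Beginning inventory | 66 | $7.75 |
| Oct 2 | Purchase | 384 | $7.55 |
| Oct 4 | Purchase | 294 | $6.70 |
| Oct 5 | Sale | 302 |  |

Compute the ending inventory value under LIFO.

Oct 5, 302 sold [LIFO — newest first]: 294 @ $6.70 + 8 @ $7.55 = $2,030.20
Ending inventory: 66 @ $7.75 + 376 @ $7.55 = $3,350.30

Ending inventory = $3,350.30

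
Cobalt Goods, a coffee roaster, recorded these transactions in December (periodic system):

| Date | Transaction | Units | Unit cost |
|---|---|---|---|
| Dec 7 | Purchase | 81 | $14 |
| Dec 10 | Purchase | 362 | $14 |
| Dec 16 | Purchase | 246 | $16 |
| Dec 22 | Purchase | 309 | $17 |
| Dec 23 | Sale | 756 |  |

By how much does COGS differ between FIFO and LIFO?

$726

FIFO COGS: 81 @ $14 + 362 @ $14 + 246 @ $16 + 67 @ $17 = $11,277
LIFO COGS: 309 @ $17 + 246 @ $16 + 201 @ $14 = $12,003
Difference = |$11,277 − $12,003| = $726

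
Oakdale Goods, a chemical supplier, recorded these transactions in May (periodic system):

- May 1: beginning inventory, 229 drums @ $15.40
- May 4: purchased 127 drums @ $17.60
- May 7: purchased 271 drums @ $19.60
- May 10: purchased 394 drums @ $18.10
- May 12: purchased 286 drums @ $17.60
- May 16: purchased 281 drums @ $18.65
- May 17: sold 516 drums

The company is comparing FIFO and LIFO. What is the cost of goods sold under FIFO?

COGS = $8,897.80

FIFO COGS: 229 @ $15.40 + 127 @ $17.60 + 160 @ $19.60 = $8,897.80
LIFO COGS: 281 @ $18.65 + 235 @ $17.60 = $9,376.65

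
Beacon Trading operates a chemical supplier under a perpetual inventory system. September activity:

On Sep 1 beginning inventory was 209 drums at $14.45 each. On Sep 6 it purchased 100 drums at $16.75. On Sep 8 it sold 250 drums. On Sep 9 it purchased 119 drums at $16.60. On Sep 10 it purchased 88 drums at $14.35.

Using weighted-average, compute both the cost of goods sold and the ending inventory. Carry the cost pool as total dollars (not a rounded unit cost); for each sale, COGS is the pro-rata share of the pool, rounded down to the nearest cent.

After Sep 1: 209 on hand, pool $3,020.05 (≈ $14.4500 each)
After Sep 6: 309 on hand, pool $4,695.05 (≈ $15.1943 each)
Sep 8, sell 250: 250/309 × $4,695.05 → $3,798.58
After Sep 9: 178 on hand, pool $2,871.87 (≈ $16.1341 each)
After Sep 10: 266 on hand, pool $4,134.67 (≈ $15.5439 each)
Ending inventory (cost pool remaining) = $4,134.67

COGS = $3,798.58; ending inventory = $4,134.67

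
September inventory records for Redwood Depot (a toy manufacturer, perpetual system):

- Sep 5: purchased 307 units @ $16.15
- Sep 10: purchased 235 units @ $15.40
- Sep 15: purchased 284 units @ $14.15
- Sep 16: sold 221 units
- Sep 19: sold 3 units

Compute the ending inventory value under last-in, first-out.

Ending inventory = $9,426.05

Sep 16, 221 sold [LIFO — newest first]: 221 @ $14.15 = $3,127.15
Sep 19, 3 sold [LIFO — newest first]: 3 @ $14.15 = $42.45
Total COGS = $3,127.15 + $42.45 = $3,169.60
Ending inventory: 307 @ $16.15 + 235 @ $15.40 + 60 @ $14.15 = $9,426.05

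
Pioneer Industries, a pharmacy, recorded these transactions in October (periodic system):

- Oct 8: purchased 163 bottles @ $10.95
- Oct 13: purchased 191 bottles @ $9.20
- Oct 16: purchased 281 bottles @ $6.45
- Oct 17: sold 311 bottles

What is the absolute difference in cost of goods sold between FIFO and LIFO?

FIFO COGS: 163 @ $10.95 + 148 @ $9.20 = $3,146.45
LIFO COGS: 281 @ $6.45 + 30 @ $9.20 = $2,088.45
Difference = |$3,146.45 − $2,088.45| = $1,058.00

$1,058.00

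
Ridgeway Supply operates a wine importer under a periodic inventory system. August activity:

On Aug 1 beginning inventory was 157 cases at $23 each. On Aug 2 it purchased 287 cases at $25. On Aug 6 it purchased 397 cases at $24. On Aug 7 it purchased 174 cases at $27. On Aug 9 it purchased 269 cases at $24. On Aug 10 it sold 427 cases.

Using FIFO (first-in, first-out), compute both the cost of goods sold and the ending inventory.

COGS = $10,361; ending inventory = $21,107

Aug 10, 427 sold [FIFO — oldest first]: 157 @ $23 + 270 @ $25 = $10,361
Ending inventory: 17 @ $25 + 397 @ $24 + 174 @ $27 + 269 @ $24 = $21,107
Check: goods available $31,468 = COGS $10,361 + ending $21,107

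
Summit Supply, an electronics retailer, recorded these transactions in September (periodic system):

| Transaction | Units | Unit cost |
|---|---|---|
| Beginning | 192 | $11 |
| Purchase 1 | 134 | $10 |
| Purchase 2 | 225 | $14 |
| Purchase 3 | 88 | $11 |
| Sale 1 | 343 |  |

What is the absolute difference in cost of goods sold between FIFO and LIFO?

$728

FIFO COGS: 192 @ $11 + 134 @ $10 + 17 @ $14 = $3,690
LIFO COGS: 88 @ $11 + 225 @ $14 + 30 @ $10 = $4,418
Difference = |$3,690 − $4,418| = $728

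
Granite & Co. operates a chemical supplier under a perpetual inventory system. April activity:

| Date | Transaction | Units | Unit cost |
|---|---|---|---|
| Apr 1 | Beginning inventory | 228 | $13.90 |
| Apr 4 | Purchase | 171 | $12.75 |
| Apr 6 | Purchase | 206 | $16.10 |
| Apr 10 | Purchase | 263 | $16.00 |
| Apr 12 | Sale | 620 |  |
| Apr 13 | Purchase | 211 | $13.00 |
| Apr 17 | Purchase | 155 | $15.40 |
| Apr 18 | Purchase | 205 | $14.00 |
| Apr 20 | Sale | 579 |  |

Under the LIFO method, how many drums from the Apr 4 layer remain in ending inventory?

12

Apr 12, 620 sold [LIFO — newest first]: 263 @ $16.00 + 206 @ $16.10 + 151 @ $12.75 = $9,449.85
Apr 20, 579 sold [LIFO — newest first]: 205 @ $14.00 + 155 @ $15.40 + 211 @ $13.00 + 8 @ $12.75 = $8,102.00
Total COGS = $9,449.85 + $8,102.00 = $17,551.85
Ending inventory: 228 @ $13.90 + 12 @ $12.75 = $3,322.20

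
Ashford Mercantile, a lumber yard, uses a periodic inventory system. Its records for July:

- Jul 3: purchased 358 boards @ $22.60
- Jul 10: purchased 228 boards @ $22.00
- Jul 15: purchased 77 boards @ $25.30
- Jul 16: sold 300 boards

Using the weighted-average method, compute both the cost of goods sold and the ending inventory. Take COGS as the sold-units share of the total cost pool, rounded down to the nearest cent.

COGS = $6,812.17; ending inventory = $8,242.73

Jul 16, sell 300: 300/663 × $15,054.90 → $6,812.17
Ending inventory (cost pool remaining) = $8,242.73
Check: goods available $15,054.90 = COGS $6,812.17 + ending $8,242.73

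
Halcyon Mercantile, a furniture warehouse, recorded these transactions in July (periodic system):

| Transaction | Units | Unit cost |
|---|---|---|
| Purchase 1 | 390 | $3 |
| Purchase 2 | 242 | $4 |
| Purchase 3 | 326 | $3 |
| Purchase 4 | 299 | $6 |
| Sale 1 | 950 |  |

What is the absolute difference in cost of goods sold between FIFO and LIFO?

FIFO COGS: 390 @ $3 + 242 @ $4 + 318 @ $3 = $3,092
LIFO COGS: 299 @ $6 + 326 @ $3 + 242 @ $4 + 83 @ $3 = $3,989
Difference = |$3,092 − $3,989| = $897

$897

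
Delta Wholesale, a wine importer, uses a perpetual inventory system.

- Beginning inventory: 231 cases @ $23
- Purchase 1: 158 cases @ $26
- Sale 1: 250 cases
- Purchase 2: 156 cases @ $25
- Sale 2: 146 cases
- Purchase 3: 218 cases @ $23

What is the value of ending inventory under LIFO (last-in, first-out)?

Sale 1 (250) [LIFO — newest first]: 158 @ $26 + 92 @ $23 = $6,224
Sale 2 (146) [LIFO — newest first]: 146 @ $25 = $3,650
Total COGS = $6,224 + $3,650 = $9,874
Ending inventory: 139 @ $23 + 10 @ $25 + 218 @ $23 = $8,461

Ending inventory = $8,461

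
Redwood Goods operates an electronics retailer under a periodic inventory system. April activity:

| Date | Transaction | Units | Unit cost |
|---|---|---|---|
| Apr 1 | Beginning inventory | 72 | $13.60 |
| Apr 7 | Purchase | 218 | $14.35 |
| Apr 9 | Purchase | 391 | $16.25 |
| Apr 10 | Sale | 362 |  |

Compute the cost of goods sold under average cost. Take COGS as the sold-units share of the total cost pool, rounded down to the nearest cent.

COGS = $5,560.89

Apr 10, sell 362: 362/681 × $10,461.25 → $5,560.89
Ending inventory (cost pool remaining) = $4,900.36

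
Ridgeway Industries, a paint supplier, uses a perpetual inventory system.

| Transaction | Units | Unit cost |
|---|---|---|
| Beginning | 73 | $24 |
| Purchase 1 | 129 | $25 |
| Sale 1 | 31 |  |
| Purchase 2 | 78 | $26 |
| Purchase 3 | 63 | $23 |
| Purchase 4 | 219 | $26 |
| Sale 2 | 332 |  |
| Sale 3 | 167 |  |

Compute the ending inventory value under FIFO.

Ending inventory = $832

Sale 1 (31) [FIFO — oldest first]: 31 @ $24 = $744
Sale 2 (332) [FIFO — oldest first]: 42 @ $24 + 129 @ $25 + 78 @ $26 + 63 @ $23 + 20 @ $26 = $8,230
Sale 3 (167) [FIFO — oldest first]: 167 @ $26 = $4,342
Total COGS = $744 + $8,230 + $4,342 = $13,316
Ending inventory: 32 @ $26 = $832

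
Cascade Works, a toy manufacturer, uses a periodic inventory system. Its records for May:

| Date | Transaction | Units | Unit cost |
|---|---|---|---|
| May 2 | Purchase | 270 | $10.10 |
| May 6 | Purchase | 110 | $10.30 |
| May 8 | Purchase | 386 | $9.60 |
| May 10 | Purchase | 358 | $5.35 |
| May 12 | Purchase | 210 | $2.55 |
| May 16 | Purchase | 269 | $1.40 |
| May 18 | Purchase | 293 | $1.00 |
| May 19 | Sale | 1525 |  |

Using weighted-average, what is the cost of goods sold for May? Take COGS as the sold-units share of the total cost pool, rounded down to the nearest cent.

COGS = $8,595.01

May 19, sell 1525: 1525/1896 × $10,686.00 → $8,595.01
Ending inventory (cost pool remaining) = $2,090.99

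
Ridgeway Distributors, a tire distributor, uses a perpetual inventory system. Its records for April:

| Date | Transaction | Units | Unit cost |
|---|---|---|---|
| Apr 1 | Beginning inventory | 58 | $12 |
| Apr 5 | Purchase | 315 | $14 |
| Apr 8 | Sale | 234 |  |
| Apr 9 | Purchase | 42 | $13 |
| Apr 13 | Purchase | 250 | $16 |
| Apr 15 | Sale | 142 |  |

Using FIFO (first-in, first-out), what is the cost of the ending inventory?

Apr 8, 234 sold [FIFO — oldest first]: 58 @ $12 + 176 @ $14 = $3,160
Apr 15, 142 sold [FIFO — oldest first]: 139 @ $14 + 3 @ $13 = $1,985
Total COGS = $3,160 + $1,985 = $5,145
Ending inventory: 39 @ $13 + 250 @ $16 = $4,507

Ending inventory = $4,507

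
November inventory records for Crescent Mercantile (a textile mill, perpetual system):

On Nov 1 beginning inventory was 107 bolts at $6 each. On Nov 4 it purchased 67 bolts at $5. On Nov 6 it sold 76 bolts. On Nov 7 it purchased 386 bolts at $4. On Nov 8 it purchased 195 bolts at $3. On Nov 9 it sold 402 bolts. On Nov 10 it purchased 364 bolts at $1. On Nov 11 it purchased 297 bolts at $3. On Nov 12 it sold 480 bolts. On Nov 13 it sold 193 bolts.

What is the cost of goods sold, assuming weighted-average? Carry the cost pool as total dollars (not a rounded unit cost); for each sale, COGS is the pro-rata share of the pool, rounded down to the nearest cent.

COGS = $3,697.64

After Nov 1: 107 on hand, pool $642.00 (≈ $6.0000 each)
After Nov 4: 174 on hand, pool $977.00 (≈ $5.6149 each)
Nov 6, sell 76: 76/174 × $977.00 → $426.73
After Nov 7: 484 on hand, pool $2,094.27 (≈ $4.3270 each)
After Nov 8: 679 on hand, pool $2,679.27 (≈ $3.9459 each)
Nov 9, sell 402: 402/679 × $2,679.27 → $1,586.25
After Nov 10: 641 on hand, pool $1,457.02 (≈ $2.2730 each)
After Nov 11: 938 on hand, pool $2,348.02 (≈ $2.5032 each)
Nov 12, sell 480: 480/938 × $2,348.02 → $1,201.54
Nov 13, sell 193: 193/458 × $1,146.48 → $483.12
Total COGS = $426.73 + $1,586.25 + $1,201.54 + $483.12 = $3,697.64
Ending inventory (cost pool remaining) = $663.36
Check: goods available $4,361.00 = COGS $3,697.64 + ending $663.36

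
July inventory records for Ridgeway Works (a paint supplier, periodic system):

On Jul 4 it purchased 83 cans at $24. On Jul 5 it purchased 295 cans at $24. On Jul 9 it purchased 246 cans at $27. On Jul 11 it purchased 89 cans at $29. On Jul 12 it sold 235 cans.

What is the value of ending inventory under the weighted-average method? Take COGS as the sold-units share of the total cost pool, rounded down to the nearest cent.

Ending inventory = $12,265.10

Jul 12, sell 235: 235/713 × $18,295.00 → $6,029.90
Ending inventory (cost pool remaining) = $12,265.10
Check: goods available $18,295.00 = COGS $6,029.90 + ending $12,265.10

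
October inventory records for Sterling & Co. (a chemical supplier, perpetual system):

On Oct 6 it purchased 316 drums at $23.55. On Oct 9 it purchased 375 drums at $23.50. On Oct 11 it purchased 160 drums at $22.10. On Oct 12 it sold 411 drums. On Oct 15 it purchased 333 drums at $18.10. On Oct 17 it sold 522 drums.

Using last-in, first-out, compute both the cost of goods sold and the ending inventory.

Oct 12, 411 sold [LIFO — newest first]: 160 @ $22.10 + 251 @ $23.50 = $9,434.50
Oct 17, 522 sold [LIFO — newest first]: 333 @ $18.10 + 124 @ $23.50 + 65 @ $23.55 = $10,472.05
Total COGS = $9,434.50 + $10,472.05 = $19,906.55
Ending inventory: 251 @ $23.55 = $5,911.05

COGS = $19,906.55; ending inventory = $5,911.05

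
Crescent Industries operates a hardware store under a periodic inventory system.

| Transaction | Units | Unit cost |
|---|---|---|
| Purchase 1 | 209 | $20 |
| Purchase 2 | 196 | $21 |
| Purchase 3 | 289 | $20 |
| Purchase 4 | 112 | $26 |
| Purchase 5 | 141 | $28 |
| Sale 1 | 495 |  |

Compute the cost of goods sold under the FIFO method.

COGS = $10,096

Sale 1 (495) [FIFO — oldest first]: 209 @ $20 + 196 @ $21 + 90 @ $20 = $10,096
Ending inventory: 199 @ $20 + 112 @ $26 + 141 @ $28 = $10,840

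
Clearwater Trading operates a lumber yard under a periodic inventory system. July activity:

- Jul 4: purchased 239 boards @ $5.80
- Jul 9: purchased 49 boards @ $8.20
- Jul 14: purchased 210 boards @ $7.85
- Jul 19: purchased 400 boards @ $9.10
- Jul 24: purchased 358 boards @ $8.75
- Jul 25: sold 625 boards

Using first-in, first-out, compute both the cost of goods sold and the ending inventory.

COGS = $4,592.20; ending inventory = $5,616.80

Jul 25, 625 sold [FIFO — oldest first]: 239 @ $5.80 + 49 @ $8.20 + 210 @ $7.85 + 127 @ $9.10 = $4,592.20
Ending inventory: 273 @ $9.10 + 358 @ $8.75 = $5,616.80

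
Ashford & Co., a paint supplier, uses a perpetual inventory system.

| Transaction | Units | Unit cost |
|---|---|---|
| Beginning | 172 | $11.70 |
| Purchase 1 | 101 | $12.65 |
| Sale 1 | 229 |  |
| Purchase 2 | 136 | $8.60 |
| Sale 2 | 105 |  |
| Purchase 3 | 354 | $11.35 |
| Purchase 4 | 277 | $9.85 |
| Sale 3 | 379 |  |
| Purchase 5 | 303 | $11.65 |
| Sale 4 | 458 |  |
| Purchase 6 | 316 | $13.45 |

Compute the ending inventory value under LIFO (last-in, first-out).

Ending inventory = $6,132.55

Sale 1 (229) [LIFO — newest first]: 101 @ $12.65 + 128 @ $11.70 = $2,775.25
Sale 2 (105) [LIFO — newest first]: 105 @ $8.60 = $903.00
Sale 3 (379) [LIFO — newest first]: 277 @ $9.85 + 102 @ $11.35 = $3,886.15
Sale 4 (458) [LIFO — newest first]: 303 @ $11.65 + 155 @ $11.35 = $5,289.20
Total COGS = $2,775.25 + $903.00 + $3,886.15 + $5,289.20 = $12,853.60
Ending inventory: 44 @ $11.70 + 31 @ $8.60 + 97 @ $11.35 + 316 @ $13.45 = $6,132.55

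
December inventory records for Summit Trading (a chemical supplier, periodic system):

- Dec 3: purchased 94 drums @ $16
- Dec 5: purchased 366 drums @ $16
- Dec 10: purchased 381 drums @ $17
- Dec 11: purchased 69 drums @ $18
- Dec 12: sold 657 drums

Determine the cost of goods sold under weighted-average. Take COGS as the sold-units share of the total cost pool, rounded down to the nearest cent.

Dec 12, sell 657: 657/910 × $15,079.00 → $10,886.70
Ending inventory (cost pool remaining) = $4,192.30

COGS = $10,886.70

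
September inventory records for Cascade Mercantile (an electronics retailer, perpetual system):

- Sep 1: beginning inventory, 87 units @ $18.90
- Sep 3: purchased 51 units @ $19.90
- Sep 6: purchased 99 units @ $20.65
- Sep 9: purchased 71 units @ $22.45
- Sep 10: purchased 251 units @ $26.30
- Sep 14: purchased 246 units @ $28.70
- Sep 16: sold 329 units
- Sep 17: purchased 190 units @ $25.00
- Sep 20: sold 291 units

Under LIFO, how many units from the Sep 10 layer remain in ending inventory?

Sep 16, 329 sold [LIFO — newest first]: 246 @ $28.70 + 83 @ $26.30 = $9,243.10
Sep 20, 291 sold [LIFO — newest first]: 190 @ $25.00 + 101 @ $26.30 = $7,406.30
Total COGS = $9,243.10 + $7,406.30 = $16,649.40
Ending inventory: 87 @ $18.90 + 51 @ $19.90 + 99 @ $20.65 + 71 @ $22.45 + 67 @ $26.30 = $8,059.60
Check: goods available $24,709.00 = COGS $16,649.40 + ending $8,059.60

67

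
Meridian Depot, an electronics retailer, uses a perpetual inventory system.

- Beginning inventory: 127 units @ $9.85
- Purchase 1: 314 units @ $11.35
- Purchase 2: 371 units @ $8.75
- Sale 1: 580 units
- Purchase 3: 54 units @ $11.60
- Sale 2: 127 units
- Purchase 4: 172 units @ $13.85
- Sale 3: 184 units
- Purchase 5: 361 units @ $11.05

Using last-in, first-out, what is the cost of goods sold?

Sale 1 (580) [LIFO — newest first]: 371 @ $8.75 + 209 @ $11.35 = $5,618.40
Sale 2 (127) [LIFO — newest first]: 54 @ $11.60 + 73 @ $11.35 = $1,454.95
Sale 3 (184) [LIFO — newest first]: 172 @ $13.85 + 12 @ $11.35 = $2,518.40
Total COGS = $5,618.40 + $1,454.95 + $2,518.40 = $9,591.75
Ending inventory: 127 @ $9.85 + 20 @ $11.35 + 361 @ $11.05 = $5,467.00

COGS = $9,591.75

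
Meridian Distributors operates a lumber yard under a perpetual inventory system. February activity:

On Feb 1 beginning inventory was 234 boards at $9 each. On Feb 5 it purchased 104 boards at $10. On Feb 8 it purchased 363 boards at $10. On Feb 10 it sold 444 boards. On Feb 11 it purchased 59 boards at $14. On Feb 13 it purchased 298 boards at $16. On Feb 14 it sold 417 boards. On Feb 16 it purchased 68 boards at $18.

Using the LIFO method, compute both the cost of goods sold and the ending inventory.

COGS = $10,597; ending inventory = $2,997

Feb 10, 444 sold [LIFO — newest first]: 363 @ $10 + 81 @ $10 = $4,440
Feb 14, 417 sold [LIFO — newest first]: 298 @ $16 + 59 @ $14 + 23 @ $10 + 37 @ $9 = $6,157
Total COGS = $4,440 + $6,157 = $10,597
Ending inventory: 197 @ $9 + 68 @ $18 = $2,997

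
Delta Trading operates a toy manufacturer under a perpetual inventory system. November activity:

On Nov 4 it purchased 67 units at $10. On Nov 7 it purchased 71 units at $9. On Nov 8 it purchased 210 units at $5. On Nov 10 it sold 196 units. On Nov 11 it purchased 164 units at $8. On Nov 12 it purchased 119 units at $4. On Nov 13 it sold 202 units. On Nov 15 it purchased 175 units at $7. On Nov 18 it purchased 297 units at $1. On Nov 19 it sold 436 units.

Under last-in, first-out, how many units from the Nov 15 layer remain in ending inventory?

Nov 10, 196 sold [LIFO — newest first]: 196 @ $5 = $980
Nov 13, 202 sold [LIFO — newest first]: 119 @ $4 + 83 @ $8 = $1,140
Nov 19, 436 sold [LIFO — newest first]: 297 @ $1 + 139 @ $7 = $1,270
Total COGS = $980 + $1,140 + $1,270 = $3,390
Ending inventory: 67 @ $10 + 71 @ $9 + 14 @ $5 + 81 @ $8 + 36 @ $7 = $2,279
Check: goods available $5,669 = COGS $3,390 + ending $2,279

36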